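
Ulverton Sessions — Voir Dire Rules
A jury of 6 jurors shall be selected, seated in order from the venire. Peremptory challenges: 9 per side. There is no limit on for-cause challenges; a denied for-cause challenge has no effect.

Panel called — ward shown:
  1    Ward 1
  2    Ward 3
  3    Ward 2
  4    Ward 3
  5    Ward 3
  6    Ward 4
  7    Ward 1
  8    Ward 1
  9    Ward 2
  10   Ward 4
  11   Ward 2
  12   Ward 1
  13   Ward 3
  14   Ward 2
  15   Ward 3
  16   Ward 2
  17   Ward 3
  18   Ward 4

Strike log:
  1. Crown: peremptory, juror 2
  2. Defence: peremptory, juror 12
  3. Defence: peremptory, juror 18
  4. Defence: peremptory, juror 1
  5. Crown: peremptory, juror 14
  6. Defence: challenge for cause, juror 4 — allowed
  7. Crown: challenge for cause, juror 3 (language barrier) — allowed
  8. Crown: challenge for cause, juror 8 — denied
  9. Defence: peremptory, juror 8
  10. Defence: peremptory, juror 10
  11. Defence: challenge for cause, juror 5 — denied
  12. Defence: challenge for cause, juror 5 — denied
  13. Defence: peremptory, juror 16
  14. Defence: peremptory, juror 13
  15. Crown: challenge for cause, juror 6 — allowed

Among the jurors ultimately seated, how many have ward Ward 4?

Removed: #1, #2, #3, #4, #6, #8, #10, #12, #13, #14, #16, #18.
Seated jurors 1–6: #5, #7, #9, #11, #15, #17.
None of those are in Ward 4 → 0.

0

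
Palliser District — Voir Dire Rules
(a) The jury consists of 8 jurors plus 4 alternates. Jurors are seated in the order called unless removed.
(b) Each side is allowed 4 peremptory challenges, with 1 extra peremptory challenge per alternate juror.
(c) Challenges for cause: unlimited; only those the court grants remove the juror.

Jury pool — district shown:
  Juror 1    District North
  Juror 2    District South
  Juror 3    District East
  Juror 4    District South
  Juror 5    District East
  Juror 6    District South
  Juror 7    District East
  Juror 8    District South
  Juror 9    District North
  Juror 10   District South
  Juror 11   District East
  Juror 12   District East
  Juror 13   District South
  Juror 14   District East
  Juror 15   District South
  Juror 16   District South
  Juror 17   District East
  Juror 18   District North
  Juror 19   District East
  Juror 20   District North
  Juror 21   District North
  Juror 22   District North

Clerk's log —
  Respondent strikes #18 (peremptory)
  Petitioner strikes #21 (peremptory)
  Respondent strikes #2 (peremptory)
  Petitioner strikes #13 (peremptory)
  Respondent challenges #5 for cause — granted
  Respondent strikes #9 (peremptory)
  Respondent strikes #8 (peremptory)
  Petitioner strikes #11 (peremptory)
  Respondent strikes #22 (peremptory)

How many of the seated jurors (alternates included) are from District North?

Removed: #2, #5, #8, #9, #11, #13, #18, #21, #22.
Seated (12 incl. alternates): #1, #3, #4, #6, #7, #10, #12, #14, #15, #16, #17, #19.
Of those, in District North: #1 → 1.

1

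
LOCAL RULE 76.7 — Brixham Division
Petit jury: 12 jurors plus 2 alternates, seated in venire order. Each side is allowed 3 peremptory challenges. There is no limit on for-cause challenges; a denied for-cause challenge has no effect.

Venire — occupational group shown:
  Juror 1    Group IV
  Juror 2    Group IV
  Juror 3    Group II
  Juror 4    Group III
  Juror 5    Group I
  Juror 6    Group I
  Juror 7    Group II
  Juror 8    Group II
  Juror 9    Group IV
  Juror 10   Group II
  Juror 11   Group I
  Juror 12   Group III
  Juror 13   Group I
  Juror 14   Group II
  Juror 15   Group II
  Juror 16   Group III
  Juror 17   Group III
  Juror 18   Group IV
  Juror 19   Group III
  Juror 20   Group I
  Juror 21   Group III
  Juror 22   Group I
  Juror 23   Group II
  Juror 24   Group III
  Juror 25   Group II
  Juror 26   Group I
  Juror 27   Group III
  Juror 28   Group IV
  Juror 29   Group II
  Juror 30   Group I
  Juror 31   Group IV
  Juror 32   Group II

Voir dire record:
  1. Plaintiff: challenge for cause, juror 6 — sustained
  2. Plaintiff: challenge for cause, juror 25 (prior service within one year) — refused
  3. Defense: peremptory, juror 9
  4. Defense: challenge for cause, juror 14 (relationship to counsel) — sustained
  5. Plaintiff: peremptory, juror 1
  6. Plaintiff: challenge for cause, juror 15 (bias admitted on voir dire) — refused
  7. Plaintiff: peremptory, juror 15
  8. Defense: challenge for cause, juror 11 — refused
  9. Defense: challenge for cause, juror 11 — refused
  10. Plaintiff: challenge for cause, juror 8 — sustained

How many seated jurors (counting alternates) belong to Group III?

Removed: #1, #6, #8, #9, #14, #15.
Seated (14 incl. alternates): #2, #3, #4, #5, #7, #10, #11, #12, #13, #16, #17, #18, #19, #20.
Of those, in Group III: #4, #12, #16, #17, #19 → 5.

5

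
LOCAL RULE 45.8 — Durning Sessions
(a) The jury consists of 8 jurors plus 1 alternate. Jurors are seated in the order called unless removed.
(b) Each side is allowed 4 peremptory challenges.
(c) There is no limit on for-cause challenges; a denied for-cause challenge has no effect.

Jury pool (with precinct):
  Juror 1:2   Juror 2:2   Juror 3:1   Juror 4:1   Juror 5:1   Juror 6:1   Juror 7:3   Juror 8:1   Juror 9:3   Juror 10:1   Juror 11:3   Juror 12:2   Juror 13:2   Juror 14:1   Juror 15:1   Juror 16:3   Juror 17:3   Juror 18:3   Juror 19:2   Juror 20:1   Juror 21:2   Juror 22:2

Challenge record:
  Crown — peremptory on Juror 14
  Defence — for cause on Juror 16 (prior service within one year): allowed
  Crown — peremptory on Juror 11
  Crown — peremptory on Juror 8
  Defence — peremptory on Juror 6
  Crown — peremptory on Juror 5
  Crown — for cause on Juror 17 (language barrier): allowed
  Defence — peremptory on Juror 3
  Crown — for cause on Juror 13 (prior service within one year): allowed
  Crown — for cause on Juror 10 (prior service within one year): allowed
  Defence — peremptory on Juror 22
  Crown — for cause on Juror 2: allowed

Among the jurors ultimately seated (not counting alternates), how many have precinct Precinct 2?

Removed: #2, #3, #5, #6, #8, #10, #11, #13, #14, #16, #17, #22.
Seated jurors 1–8: #1, #4, #7, #9, #12, #15, #18, #19 (alternates #20 not counted).
Of those, in Precinct 2: #1, #12, #19 → 3.

3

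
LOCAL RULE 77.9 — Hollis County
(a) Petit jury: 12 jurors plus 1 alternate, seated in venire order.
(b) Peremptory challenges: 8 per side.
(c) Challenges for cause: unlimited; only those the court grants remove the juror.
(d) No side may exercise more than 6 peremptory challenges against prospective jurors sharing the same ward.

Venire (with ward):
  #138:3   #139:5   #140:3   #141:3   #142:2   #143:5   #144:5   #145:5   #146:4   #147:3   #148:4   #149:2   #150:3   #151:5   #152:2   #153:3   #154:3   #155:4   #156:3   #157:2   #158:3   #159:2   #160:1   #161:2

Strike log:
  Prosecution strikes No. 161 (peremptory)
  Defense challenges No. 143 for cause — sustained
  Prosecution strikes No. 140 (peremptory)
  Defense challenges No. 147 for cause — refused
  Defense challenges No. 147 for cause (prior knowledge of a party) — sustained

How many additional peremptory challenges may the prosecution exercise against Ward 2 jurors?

Prosecution peremptories so far: #161, #140 — 2 of 8 used, 6 left overall.
Against Ward 2: #161 — 1 used; per-ward cap 6 leaves 5.
Binding limit: min(6, 5) = 5.

5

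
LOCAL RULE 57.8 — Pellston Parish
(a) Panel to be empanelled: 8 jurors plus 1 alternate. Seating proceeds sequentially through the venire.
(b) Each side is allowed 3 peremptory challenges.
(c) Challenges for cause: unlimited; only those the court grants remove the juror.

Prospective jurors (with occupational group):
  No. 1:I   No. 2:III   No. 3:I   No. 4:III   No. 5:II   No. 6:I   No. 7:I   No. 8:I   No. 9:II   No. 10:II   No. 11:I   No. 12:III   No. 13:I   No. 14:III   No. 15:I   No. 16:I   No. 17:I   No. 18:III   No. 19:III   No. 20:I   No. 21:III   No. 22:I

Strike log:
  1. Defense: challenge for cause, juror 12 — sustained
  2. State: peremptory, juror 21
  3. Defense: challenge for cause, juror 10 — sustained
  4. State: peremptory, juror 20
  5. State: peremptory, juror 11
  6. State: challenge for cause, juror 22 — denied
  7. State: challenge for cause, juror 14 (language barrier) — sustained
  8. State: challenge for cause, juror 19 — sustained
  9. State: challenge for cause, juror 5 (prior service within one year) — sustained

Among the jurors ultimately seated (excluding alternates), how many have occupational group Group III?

2

Removed: #5, #10, #11, #12, #14, #19, #20, #21.
Seated jurors 1–8: #1, #2, #3, #4, #6, #7, #8, #9 (alternates #13 not counted).
Of those, in Group III: #2, #4 → 2.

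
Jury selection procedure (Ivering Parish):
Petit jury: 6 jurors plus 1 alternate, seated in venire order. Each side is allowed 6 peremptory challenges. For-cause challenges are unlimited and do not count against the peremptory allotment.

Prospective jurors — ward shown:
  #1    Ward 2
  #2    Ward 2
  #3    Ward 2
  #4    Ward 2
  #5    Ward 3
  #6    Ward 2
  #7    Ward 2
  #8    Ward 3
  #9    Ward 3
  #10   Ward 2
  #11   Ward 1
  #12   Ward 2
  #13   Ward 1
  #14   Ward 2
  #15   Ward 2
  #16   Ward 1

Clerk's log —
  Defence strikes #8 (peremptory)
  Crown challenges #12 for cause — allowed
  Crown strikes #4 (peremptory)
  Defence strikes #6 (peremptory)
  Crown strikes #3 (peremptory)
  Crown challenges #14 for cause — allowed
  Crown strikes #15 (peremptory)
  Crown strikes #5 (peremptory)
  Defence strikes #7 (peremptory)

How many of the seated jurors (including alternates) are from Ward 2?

Removed: #3, #4, #5, #6, #7, #8, #12, #14, #15.
Seated (7 incl. alternates): #1, #2, #9, #10, #11, #13, #16.
Of those, in Ward 2: #1, #2, #10 → 3.

3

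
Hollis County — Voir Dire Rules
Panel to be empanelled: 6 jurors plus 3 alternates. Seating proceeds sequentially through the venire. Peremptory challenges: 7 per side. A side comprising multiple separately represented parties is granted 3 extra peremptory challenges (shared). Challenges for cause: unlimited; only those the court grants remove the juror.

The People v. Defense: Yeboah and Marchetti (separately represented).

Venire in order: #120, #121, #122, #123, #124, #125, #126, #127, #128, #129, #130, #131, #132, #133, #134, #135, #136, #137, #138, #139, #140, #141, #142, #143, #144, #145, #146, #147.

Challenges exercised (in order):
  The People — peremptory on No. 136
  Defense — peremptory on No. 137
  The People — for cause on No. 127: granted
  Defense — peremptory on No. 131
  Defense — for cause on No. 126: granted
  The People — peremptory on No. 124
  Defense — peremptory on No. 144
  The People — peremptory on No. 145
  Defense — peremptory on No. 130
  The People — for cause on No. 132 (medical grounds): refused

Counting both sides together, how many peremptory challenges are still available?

The People allotment: 7. Defense allotment: 7 base + 3 multi-party = 10.
The People peremptories used: #136, #124, #145 — 3 (for-cause on #127, #132 don't count).
Defense peremptories used: #137, #131, #144, #130 — 4 (the for-cause on #126 doesn't count).
Remaining: (7 − 3) + (10 − 4) = 10.

10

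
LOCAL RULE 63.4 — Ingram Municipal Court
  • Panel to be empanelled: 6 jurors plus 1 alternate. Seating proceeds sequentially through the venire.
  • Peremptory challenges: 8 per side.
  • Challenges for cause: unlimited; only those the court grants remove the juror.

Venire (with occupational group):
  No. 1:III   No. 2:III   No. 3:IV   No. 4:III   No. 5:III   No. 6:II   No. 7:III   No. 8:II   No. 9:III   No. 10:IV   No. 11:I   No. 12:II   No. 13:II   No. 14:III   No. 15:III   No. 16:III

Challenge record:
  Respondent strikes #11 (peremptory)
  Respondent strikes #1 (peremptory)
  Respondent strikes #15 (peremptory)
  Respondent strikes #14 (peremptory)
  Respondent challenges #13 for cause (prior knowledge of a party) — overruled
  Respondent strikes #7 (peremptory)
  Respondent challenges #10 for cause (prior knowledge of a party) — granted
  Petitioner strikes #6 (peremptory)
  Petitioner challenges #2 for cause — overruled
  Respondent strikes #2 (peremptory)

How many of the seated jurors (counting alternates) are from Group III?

Removed: #1, #2, #6, #7, #10, #11, #14, #15.
Seated (7 incl. alternates): #3, #4, #5, #8, #9, #12, #13.
Of those, in Group III: #4, #5, #9 → 3.

3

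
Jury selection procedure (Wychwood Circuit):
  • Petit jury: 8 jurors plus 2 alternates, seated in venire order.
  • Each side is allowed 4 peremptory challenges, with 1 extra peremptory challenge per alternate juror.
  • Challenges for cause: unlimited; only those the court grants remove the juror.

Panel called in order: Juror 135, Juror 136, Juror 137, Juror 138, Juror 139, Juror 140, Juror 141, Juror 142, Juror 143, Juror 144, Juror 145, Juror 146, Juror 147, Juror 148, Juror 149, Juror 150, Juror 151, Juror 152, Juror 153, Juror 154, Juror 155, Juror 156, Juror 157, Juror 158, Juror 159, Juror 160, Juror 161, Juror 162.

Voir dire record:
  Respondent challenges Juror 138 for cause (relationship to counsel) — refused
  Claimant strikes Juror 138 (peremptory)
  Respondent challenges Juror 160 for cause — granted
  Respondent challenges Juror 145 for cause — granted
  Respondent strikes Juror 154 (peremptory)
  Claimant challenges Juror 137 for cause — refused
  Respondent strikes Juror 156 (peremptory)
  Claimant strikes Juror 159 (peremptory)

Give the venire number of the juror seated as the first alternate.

Removed: #138, #145, #154, #156, #159, #160. (#137 stays — for-cause denied.)
Filling seats in venire order through position 9: #135, #136, #137, #139, #140, #141, #142, #143, #144.
So alternate 1 is #144.

144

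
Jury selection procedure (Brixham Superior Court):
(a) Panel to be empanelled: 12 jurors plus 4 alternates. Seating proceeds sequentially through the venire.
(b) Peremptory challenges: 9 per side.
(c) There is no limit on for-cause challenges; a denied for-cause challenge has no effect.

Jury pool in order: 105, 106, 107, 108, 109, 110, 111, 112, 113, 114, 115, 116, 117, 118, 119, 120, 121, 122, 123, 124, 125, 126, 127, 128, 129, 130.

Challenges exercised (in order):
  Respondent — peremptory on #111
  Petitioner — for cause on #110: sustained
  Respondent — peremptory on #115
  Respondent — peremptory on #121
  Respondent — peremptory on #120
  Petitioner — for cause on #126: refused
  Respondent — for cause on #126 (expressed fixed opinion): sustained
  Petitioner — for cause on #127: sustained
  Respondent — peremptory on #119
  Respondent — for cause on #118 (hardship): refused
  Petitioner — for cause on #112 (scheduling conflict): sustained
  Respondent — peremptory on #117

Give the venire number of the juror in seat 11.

123

Removed: #110, #111, #112, #115, #117, #119, #120, #121, #126, #127. (#118 stays — for-cause denied.)
Filling seats in venire order through position 11: #105, #106, #107, #108, #109, #113, #114, #116, #118, #122, #123.
So seat 11 is #123.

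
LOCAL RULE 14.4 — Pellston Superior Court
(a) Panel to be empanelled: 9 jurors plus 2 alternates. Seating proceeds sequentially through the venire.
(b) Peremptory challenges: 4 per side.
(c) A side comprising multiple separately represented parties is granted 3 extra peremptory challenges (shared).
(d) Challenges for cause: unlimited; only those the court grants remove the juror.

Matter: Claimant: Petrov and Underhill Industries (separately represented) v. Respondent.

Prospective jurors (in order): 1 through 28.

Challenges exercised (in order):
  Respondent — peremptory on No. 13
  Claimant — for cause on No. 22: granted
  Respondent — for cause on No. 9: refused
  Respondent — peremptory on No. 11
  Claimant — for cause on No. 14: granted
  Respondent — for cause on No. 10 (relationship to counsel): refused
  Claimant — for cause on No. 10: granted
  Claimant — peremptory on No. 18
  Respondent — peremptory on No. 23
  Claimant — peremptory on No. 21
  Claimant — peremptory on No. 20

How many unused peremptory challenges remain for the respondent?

1

Respondent allotment: 4.
Respondent peremptories used: #13, #11, #23 — 3 (for-cause on #9, #10 don't count).
Remaining: 4 − 3 = 1.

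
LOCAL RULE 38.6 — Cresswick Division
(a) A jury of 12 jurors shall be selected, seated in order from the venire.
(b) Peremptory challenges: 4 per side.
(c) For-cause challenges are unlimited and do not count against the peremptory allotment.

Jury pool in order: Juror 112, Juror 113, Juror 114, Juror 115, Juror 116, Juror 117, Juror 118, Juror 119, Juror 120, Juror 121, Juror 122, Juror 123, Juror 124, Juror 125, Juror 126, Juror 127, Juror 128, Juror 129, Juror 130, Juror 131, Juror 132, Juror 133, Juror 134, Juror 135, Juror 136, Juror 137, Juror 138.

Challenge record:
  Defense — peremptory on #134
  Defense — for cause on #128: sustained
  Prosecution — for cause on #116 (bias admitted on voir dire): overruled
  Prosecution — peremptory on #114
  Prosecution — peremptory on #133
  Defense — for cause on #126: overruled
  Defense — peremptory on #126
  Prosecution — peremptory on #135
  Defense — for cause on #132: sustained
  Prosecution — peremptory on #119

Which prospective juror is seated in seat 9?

Removed: #114, #119, #126, #128, #132, #133, #134, #135. (#116 stays — for-cause denied.)
Filling seats in venire order through position 9: #112, #113, #115, #116, #117, #118, #120, #121, #122.
So seat 9 is #122.

122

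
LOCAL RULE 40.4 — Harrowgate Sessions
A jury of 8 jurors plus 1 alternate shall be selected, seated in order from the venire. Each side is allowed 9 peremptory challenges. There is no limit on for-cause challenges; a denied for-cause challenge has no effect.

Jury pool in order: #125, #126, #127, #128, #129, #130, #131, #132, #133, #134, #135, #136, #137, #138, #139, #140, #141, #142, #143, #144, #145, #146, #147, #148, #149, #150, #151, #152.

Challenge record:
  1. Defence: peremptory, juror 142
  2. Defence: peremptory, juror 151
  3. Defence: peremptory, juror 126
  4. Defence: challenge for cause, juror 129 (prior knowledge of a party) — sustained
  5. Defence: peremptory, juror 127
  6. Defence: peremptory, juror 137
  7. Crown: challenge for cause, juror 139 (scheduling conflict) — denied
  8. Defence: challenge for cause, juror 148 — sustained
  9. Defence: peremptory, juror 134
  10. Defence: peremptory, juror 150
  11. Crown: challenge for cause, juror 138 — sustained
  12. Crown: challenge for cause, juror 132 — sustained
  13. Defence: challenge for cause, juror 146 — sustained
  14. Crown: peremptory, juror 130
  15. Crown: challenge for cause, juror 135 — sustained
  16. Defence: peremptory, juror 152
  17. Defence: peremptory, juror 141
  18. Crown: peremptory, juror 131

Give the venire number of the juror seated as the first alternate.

145

Removed: #126, #127, #129, #130, #131, #132, #134, #135, #137, #138, #141, #142, #146, #148, #150, #151, #152. (#139 stays — for-cause denied.)
Filling seats in venire order through position 9: #125, #128, #133, #136, #139, #140, #143, #144, #145.
So alternate 1 is #145.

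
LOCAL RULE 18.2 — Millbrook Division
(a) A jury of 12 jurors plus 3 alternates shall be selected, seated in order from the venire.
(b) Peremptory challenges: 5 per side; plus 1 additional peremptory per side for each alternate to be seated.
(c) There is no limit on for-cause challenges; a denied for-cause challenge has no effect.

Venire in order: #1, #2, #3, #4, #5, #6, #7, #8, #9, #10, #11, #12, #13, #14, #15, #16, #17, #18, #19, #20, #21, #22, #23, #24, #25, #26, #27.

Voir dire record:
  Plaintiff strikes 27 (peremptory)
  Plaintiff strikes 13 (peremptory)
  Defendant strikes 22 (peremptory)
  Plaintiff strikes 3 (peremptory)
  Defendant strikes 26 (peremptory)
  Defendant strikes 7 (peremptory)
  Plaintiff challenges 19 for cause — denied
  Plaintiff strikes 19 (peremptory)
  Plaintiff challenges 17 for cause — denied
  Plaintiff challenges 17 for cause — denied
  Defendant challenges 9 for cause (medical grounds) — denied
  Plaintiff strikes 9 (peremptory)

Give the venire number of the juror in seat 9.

12

Removed: #3, #7, #9, #13, #19, #22, #26, #27. (#17 stays — for-cause denied.)
Seating in order: seats 1–12 → #1, #2, #4, #5, #6, #8, #10, #11, #12, #14, #15, #16; alternates → #17, #18, #20.
So seat 9 is #12.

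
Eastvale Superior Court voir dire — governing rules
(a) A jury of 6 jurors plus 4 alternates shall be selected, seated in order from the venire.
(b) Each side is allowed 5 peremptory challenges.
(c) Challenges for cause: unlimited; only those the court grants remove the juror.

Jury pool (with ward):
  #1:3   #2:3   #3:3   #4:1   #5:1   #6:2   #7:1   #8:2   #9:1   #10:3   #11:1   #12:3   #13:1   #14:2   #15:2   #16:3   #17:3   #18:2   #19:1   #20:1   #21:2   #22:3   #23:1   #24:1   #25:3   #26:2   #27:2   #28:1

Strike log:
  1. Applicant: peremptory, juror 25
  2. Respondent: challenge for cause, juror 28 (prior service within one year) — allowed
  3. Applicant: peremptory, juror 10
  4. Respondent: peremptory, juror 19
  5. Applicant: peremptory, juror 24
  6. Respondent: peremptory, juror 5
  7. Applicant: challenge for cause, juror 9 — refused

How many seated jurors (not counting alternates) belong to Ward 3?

3

Removed: #5, #10, #19, #24, #25, #28.
Seated jurors 1–6: #1, #2, #3, #4, #6, #7 (alternates #8, #9, #11, #12 not counted).
Of those, in Ward 3: #1, #2, #3 → 3.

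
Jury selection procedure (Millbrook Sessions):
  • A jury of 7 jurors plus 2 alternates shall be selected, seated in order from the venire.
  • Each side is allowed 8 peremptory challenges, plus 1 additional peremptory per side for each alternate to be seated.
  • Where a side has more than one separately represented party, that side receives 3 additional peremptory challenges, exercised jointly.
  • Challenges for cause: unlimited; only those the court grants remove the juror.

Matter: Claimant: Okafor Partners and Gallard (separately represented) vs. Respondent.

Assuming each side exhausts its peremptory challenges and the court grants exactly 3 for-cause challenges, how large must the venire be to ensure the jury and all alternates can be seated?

Seats to fill: 7 + 2 alternates = 9.
Peremptories — Claimant: 8 + 1×2 + 3 = 13; Respondent: 8 + 1×2 = 10; total 23.
For-cause removals: 3.
Minimum venire: 9 + 23 + 3 = 35.

35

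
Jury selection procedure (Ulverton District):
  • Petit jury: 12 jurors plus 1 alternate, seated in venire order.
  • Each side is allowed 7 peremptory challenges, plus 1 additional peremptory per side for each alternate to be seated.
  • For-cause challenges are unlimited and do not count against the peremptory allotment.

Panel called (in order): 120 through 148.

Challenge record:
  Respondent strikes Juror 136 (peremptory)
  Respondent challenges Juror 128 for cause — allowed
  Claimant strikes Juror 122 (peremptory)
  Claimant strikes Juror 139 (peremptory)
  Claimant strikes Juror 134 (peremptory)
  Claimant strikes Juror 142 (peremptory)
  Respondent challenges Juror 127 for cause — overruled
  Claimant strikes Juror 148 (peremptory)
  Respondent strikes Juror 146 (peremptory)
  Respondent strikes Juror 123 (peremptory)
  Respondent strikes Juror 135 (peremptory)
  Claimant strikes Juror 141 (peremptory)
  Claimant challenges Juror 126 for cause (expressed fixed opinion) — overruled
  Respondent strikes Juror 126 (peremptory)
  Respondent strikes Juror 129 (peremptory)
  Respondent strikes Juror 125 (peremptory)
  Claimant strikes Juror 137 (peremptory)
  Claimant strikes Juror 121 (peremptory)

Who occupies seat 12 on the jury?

145

Removed: #121, #122, #123, #125, #126, #128, #129, #134, #135, #136, #137, #139, #141, #142, #146, #148. (#127 stays — for-cause denied.)
Seating in order: seats 1–12 → #120, #124, #127, #130, #131, #132, #133, #138, #140, #143, #144, #145; alternates → #147.
So seat 12 is #145.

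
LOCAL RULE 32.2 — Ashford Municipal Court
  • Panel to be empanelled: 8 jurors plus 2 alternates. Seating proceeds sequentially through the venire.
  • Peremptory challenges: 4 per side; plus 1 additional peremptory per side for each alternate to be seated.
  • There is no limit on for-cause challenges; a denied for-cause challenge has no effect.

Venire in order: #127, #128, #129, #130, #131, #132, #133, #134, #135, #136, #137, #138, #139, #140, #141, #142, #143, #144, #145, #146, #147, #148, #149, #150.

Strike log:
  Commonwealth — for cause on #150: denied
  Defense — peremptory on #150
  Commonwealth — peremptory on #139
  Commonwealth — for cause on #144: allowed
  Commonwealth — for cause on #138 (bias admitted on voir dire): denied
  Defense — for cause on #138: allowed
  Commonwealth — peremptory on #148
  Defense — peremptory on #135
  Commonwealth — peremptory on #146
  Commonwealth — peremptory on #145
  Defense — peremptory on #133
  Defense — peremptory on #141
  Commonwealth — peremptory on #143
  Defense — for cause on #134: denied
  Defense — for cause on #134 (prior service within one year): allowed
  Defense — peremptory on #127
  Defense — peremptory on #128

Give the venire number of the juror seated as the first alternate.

Removed: #127, #128, #133, #134, #135, #138, #139, #141, #143, #144, #145, #146, #148, #150.
Seating in order: seats 1–8 → #129, #130, #131, #132, #136, #137, #140, #142; alternates → #147, #149.
So alternate 1 is #147.

147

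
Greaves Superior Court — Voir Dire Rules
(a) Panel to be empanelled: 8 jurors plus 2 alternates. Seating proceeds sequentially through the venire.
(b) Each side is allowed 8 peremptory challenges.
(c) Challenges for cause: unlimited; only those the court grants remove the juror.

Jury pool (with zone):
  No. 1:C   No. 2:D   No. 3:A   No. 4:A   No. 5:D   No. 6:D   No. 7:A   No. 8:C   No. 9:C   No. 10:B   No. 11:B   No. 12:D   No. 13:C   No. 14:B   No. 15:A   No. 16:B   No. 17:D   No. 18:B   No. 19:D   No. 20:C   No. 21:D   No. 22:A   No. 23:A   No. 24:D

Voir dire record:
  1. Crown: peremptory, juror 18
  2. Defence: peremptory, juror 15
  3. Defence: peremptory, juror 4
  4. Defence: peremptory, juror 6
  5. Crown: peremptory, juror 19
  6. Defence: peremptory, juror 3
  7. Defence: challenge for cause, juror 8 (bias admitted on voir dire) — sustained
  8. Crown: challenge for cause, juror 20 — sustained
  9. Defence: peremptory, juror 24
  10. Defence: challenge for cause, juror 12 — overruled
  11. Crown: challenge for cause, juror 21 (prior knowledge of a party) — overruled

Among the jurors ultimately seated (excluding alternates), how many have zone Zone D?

3

Removed: #3, #4, #6, #8, #15, #18, #19, #20, #24.
Seated jurors 1–8: #1, #2, #5, #7, #9, #10, #11, #12 (alternates #13, #14 not counted).
Of those, in Zone D: #2, #5, #12 → 3.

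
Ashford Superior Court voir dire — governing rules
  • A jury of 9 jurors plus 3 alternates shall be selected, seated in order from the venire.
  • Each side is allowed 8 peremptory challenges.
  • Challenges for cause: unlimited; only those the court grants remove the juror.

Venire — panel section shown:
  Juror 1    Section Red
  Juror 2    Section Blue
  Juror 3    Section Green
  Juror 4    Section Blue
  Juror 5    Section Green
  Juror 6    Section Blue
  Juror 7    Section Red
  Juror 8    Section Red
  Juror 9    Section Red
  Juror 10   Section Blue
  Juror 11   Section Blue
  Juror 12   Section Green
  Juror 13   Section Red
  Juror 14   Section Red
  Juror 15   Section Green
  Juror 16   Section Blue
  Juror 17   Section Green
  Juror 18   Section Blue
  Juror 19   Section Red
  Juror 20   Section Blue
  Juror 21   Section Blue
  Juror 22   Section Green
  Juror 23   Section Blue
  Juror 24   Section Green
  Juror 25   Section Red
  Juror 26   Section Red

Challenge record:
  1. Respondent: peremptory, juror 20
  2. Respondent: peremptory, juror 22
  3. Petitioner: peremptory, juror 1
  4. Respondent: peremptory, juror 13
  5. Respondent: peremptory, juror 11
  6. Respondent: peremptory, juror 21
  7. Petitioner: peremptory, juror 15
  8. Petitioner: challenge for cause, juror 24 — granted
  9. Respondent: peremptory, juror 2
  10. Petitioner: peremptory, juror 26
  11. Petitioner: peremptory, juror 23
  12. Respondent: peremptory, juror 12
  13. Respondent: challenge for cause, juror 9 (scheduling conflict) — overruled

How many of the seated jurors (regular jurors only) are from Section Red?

4

Removed: #1, #2, #11, #12, #13, #15, #20, #21, #22, #23, #24, #26.
Seated jurors 1–9: #3, #4, #5, #6, #7, #8, #9, #10, #14 (alternates #16, #17, #18 not counted).
Of those, in Section Red: #7, #8, #9, #14 → 4.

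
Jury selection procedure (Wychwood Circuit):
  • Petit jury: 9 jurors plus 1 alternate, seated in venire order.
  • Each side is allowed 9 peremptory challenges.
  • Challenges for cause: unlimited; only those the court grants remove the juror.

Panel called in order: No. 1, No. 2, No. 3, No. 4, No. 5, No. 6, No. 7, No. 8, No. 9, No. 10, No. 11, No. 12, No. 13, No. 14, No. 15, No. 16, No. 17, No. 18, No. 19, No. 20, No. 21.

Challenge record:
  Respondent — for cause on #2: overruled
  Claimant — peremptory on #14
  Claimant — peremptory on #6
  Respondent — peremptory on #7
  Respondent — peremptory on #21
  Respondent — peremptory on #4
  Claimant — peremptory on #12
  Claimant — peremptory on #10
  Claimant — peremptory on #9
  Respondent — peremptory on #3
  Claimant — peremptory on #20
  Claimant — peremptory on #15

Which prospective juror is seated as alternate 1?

Removed: #3, #4, #6, #7, #9, #10, #12, #14, #15, #20, #21. (#2 stays — for-cause denied.)
Seating in order: seats 1–9 → #1, #2, #5, #8, #11, #13, #16, #17, #18; alternates → #19.
So alternate 1 is #19.

19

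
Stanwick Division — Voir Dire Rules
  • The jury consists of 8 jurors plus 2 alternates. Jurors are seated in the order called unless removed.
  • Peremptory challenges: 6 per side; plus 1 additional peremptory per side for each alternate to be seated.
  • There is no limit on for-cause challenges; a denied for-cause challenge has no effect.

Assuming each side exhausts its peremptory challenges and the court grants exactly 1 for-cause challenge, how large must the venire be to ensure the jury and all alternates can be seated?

Seats to fill: 8 + 2 alternates = 10.
Peremptories: 6 + 1×2 = 8 per side × 2 sides = 16.
For-cause removals: 1.
Minimum venire: 10 + 16 + 1 = 27.

27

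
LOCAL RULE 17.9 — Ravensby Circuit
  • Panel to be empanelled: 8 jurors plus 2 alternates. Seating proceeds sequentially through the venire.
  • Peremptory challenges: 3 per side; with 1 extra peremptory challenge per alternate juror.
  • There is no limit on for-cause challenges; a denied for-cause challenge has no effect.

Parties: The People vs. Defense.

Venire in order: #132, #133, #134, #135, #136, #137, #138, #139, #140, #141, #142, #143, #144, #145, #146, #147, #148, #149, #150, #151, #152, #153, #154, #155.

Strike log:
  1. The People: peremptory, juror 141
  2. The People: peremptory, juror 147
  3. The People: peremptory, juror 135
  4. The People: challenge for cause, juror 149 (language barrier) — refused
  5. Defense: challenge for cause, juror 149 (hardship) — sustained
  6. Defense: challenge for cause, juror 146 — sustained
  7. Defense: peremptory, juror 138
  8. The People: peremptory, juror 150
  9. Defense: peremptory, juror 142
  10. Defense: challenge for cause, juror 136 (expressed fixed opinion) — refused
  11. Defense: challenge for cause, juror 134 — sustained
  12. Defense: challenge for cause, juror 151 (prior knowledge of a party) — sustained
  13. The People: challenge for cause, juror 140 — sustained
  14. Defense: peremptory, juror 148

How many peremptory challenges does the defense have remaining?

2

Defense allotment: 3 base + 1 × 2 alternates = 5.
Defense peremptories used: #138, #142, #148 — 3 (for-cause on #149, #146, #136, #134, #151 don't count).
Remaining: 5 − 3 = 2.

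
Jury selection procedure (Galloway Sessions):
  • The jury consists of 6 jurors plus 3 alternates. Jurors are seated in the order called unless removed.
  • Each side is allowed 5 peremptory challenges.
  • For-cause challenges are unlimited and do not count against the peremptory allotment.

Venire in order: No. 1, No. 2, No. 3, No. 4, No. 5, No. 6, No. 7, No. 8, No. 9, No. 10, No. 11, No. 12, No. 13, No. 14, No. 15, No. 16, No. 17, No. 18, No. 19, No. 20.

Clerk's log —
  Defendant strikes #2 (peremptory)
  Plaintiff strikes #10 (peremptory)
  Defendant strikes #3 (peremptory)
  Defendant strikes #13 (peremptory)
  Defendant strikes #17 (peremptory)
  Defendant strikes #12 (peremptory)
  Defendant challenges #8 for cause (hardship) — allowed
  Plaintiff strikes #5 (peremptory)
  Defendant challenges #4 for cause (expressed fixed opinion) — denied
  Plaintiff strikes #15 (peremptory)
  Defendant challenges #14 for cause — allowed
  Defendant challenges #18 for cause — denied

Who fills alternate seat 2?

Removed: #2, #3, #5, #8, #10, #12, #13, #14, #15, #17. (#4, #18 stay — for-cause denied.)
Seating in order: seats 1–6 → #1, #4, #6, #7, #9, #11; alternates → #16, #18, #19.
So alternate 2 is #18.

18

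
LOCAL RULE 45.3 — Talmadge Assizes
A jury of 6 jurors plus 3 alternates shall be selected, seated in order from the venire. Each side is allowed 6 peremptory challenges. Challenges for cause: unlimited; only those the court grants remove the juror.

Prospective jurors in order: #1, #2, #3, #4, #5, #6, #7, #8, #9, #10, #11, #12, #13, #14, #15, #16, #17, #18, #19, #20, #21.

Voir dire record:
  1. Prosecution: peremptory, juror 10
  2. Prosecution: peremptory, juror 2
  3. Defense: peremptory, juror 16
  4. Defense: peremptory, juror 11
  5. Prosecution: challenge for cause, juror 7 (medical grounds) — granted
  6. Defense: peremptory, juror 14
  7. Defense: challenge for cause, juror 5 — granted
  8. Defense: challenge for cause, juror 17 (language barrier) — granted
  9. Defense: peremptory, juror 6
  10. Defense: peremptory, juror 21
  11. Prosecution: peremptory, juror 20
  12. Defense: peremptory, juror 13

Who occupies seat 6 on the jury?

Removed: #2, #5, #6, #7, #10, #11, #13, #14, #16, #17, #20, #21.
Filling seats in venire order through position 6: #1, #3, #4, #8, #9, #12.
So seat 6 is #12.

12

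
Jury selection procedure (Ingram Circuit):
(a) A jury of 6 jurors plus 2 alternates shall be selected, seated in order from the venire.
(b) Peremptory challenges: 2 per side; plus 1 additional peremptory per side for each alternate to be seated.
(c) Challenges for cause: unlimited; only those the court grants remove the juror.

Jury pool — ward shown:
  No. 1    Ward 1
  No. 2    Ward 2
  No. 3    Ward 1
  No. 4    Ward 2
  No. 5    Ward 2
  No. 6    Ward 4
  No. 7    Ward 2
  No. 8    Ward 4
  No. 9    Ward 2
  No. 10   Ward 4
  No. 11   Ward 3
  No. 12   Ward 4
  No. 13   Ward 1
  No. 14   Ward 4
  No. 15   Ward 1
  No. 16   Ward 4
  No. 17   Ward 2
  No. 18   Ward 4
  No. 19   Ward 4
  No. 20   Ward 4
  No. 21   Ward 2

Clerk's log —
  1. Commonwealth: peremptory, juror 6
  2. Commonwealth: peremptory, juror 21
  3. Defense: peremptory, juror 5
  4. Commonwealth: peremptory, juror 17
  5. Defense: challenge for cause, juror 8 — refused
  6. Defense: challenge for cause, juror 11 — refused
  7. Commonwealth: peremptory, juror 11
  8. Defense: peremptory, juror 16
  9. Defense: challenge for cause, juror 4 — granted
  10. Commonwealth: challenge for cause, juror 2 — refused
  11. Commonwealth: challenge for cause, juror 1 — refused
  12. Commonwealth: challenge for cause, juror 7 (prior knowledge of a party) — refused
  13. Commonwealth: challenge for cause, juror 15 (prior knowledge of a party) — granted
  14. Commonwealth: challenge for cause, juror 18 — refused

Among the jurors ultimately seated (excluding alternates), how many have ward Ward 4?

1

Removed: #4, #5, #6, #11, #15, #16, #17, #21.
Seated jurors 1–6: #1, #2, #3, #7, #8, #9 (alternates #10, #12 not counted).
Of those, in Ward 4: #8 → 1.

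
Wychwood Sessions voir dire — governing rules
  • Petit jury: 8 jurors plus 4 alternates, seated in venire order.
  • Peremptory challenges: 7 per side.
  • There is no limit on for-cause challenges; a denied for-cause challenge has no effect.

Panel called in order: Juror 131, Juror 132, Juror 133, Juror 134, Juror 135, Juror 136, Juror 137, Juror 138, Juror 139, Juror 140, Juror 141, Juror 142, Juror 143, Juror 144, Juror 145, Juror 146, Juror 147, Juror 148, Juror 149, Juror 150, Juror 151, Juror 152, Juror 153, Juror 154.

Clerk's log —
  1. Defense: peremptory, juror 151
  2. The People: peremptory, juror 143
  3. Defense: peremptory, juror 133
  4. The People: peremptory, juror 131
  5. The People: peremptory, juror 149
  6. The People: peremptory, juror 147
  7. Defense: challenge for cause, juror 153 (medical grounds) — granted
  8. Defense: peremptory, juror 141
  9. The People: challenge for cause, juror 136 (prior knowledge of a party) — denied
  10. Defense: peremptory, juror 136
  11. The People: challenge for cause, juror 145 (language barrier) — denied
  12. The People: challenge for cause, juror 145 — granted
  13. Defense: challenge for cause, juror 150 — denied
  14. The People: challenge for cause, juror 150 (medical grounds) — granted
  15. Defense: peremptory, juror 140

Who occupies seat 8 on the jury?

Removed: #131, #133, #136, #140, #141, #143, #145, #147, #149, #150, #151, #153.
Seating in order: seats 1–8 → #132, #134, #135, #137, #138, #139, #142, #144; alternates → #146, #148, #152, #154.
So seat 8 is #144.

144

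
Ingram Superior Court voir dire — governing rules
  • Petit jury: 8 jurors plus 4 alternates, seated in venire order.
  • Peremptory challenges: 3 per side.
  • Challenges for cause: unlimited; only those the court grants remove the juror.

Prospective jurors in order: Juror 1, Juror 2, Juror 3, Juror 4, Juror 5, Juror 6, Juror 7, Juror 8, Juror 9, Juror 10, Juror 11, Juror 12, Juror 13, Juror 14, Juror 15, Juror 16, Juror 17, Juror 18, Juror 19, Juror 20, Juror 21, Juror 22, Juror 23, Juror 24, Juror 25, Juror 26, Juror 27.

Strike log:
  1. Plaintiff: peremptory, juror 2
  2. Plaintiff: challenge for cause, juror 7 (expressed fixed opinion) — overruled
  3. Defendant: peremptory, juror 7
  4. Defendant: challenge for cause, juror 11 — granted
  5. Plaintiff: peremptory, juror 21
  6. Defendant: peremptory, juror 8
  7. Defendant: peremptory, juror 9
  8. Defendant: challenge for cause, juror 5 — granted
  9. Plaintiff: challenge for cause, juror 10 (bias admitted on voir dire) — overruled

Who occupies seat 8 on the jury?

14

Removed: #2, #5, #7, #8, #9, #11, #21. (#10 stays — for-cause denied.)
Seating in order: seats 1–8 → #1, #3, #4, #6, #10, #12, #13, #14; alternates → #15, #16, #17, #18.
So seat 8 is #14.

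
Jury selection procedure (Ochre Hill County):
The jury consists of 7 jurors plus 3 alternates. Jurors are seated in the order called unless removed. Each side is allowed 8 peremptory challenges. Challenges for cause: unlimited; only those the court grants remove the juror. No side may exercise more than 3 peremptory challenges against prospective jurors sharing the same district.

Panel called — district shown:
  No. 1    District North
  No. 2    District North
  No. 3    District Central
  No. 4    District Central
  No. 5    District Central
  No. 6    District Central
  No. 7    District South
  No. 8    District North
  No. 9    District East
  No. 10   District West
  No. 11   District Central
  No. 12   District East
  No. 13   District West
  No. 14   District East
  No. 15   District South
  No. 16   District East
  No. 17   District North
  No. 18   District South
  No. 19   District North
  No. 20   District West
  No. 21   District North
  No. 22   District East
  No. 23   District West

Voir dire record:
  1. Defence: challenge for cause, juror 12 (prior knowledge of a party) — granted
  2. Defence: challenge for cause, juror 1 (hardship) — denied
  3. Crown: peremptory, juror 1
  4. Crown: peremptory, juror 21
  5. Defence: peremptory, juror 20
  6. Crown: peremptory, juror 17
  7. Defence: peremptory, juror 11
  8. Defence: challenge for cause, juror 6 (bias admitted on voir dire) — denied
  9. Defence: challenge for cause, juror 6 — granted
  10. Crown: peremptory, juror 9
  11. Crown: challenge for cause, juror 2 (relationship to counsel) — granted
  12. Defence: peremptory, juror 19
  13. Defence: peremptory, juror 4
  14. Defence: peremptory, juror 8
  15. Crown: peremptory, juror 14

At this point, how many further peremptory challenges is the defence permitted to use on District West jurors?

2

Defence peremptories so far: #20, #11, #19, #4, #8 — 5 of 8 used, 3 left overall.
Against District West: #20 — 1 used; per-district cap 3 leaves 2.
Binding limit: min(3, 2) = 2.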